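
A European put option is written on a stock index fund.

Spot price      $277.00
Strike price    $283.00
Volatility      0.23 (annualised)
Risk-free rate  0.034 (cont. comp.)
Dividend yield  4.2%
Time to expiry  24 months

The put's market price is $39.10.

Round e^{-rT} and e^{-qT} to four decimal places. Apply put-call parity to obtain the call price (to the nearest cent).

exp(−qT) = exp(−0.042·2) = 0.9194;  exp(−rT) = exp(−0.034·2) = 0.9343
Put-call parity: C − P = S·e^(−qT) − K·e^(−rT) = 277·0.9194 − 283·0.9343 = 254.6738 − 264.4069 = -9.7331
C = P + (C − P) = 39.10 + (-9.7331) = 29.3669

$29.37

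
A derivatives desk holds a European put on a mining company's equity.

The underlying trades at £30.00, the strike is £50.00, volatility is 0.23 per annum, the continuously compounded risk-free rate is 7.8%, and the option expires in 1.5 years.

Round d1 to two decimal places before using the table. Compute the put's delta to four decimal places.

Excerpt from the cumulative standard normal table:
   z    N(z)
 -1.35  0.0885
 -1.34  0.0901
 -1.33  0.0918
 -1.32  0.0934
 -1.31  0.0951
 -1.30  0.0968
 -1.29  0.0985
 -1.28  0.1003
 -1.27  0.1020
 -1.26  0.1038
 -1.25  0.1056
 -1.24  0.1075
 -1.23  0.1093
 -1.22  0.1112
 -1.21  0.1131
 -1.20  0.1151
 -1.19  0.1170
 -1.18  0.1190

T = 1.5;  σ√T = 0.2817
ln(S/K) + (r + σ²/2)T = ln(30/50) + (0.078 + 0.23²/2)·1.5 = -0.5108 + 0.1567 = -0.3542
d₁ = -0.3542 / 0.2817 = -1.2572 → -1.26
N(d₁) = N(-1.26) = 0.1038
Δ_put = N(d₁) − 1 = 0.1038 − 1 = -0.8962

-0.8962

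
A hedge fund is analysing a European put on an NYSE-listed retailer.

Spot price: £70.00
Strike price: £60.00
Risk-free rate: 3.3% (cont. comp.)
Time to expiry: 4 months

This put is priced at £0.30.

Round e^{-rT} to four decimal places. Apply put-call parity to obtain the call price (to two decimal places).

e^(−rT) = e^(−0.033·0.3333) = 0.9891
Put-call parity: C − P = S − K·e^(−rT) = 70 − 60·0.9891 = 70 − 59.3460 = 10.6540
C = P + (C − P) = 0.30 + (10.6540) = 10.9540

£10.95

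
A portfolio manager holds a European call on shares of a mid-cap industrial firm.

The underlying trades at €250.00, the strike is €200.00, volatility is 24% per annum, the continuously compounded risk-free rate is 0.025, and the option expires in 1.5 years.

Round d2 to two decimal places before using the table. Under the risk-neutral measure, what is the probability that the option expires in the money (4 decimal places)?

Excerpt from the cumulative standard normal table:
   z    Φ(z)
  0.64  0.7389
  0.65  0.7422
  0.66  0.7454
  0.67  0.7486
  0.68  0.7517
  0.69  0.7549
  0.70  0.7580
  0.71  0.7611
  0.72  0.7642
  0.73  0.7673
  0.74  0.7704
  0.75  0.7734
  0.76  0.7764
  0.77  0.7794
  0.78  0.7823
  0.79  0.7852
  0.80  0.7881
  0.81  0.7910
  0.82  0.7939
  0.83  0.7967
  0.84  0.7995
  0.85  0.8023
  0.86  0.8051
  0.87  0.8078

σ√T = 0.24·√1.5 = 0.2939
d₁ = [ln(250/200) + (0.025 + 0.24²/2)·1.5] / 0.2939 = [0.2231 + 0.0807] / 0.2939 = 1.0337 ≈ 1.03
d₂ = d₁ − σ√T = 1.0337 − 0.2939 = 0.7398 ≈ 0.74
Risk-neutral Pr[S_T > K] = N(d₂) = N(0.74) = 0.7704

0.7704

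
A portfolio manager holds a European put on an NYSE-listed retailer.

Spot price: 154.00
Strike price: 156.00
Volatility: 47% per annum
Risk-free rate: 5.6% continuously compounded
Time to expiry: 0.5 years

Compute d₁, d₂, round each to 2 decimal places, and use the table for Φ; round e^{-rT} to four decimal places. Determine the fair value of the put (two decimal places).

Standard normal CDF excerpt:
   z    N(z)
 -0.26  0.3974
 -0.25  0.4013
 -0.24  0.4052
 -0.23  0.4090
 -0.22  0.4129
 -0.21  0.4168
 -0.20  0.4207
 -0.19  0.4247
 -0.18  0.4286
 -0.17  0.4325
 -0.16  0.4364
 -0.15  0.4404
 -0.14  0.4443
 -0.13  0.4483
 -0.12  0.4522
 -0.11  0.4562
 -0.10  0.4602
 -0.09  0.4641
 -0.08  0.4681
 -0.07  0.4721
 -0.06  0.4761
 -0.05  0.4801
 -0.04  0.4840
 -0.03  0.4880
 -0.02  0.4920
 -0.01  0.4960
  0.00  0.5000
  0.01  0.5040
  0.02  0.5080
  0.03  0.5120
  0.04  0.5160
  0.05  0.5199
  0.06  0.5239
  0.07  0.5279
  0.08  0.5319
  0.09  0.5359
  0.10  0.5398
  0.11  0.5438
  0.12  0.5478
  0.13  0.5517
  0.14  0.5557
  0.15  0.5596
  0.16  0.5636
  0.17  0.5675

18.91

T = 0.5;  σ√T = 0.3323
d₁ = [ln(154/156) + (0.056 + 0.47²/2)·0.5] / 0.3323 = [-0.0129 + 0.0832] / 0.3323 = 0.2116 which rounds to 0.21
d₂ = d₁ − σ√T = 0.2116 − 0.3323 = -0.1207 which rounds to -0.12
e^(−rT) = e^(−0.056·0.5) = 0.9724
N(−d₂) = N(0.12) = 0.5478;  N(−d₁) = N(-0.21) = 0.4168
P = 156·0.9724·0.5478 − 154·0.4168 = 83.0982 − 64.1872 = 18.9110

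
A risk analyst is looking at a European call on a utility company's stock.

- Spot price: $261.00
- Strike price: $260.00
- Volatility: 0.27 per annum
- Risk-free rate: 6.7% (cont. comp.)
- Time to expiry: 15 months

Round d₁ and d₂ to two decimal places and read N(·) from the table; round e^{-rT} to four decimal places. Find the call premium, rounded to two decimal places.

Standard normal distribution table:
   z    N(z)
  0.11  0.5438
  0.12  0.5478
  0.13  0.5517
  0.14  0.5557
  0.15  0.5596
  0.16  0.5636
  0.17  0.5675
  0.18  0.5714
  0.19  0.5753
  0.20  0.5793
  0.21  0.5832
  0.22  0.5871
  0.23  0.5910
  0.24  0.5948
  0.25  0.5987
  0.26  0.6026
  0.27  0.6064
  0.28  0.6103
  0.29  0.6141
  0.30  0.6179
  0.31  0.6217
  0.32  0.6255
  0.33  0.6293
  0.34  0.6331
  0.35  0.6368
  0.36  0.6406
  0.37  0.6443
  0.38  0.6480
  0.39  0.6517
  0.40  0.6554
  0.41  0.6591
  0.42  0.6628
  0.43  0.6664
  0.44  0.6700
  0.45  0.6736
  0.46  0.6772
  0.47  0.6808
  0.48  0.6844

σ√T = 0.27 × 1.1180 = 0.3019
ln(S/K) + (r + σ²/2)T = ln(261/260) + (0.067 + 0.27²/2)·1.25 = 0.0038 + 0.1293 = 0.1332
d₁ = 0.1332 / 0.3019 = 0.4411 ⇒ 0.44
d₂ = d₁ − σ√T = 0.4411 − 0.3019 = 0.1392 ⇒ 0.14
exp(−rT) = exp(−0.067·1.25) = 0.9197
N(d₁) = N(0.44) = 0.6700;  N(d₂) = N(0.14) = 0.5557
C = 261·0.6700 − 260·0.9197·0.5557 = 174.8700 − 132.8801 = 41.9899

$41.99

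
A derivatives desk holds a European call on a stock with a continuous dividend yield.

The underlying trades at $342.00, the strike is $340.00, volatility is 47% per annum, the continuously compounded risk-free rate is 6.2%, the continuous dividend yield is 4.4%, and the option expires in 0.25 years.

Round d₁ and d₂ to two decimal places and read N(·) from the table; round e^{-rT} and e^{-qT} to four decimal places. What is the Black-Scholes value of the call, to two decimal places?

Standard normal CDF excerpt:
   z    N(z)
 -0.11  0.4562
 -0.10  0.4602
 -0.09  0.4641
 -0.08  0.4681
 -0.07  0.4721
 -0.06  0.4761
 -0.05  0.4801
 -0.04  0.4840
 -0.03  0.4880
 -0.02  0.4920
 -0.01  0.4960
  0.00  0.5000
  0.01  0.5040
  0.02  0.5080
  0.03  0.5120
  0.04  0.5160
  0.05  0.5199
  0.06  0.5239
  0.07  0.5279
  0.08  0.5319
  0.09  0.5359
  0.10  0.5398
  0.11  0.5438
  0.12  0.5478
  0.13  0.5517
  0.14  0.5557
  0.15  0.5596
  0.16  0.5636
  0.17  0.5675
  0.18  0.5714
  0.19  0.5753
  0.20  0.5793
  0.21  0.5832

$32.61

T = 0.25;  σ√T = 0.2350
d₁ = [ln(342/340) + (0.062 − 0.044 + 0.47²/2)·0.25] / 0.2350 = [0.0059 + 0.0321] / 0.2350 = 0.1616 which rounds to 0.16
d₂ = d₁ − σ√T = 0.1616 − 0.2350 = -0.0734 which rounds to -0.07
exp(−qT) = exp(−0.044·0.25) = 0.9891;  exp(−rT) = exp(−0.062·0.25) = 0.9846
C = 342·0.9891·N(0.16) − 340·0.9846·N(-0.07) = 342·0.9891·0.5636 − 340·0.9846·0.4721 = 190.6502 − 158.0421 = 32.6081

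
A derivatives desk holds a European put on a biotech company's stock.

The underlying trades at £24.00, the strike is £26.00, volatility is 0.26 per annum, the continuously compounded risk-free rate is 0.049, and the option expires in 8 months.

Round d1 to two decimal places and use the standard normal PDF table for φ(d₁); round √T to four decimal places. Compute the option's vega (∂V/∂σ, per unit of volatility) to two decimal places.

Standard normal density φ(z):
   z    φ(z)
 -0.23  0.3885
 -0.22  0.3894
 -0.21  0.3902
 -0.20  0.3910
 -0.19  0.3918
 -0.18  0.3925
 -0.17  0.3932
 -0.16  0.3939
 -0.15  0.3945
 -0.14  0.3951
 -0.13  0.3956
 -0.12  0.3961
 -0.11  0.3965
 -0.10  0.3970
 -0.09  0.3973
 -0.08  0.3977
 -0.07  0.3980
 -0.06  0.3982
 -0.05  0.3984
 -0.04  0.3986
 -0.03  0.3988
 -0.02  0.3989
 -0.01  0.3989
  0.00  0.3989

7.76

σ√T = 0.26·√0.6667 = 0.2123
d₁ = [ln(24/26) + (0.049 + ½·0.26²)·0.6667] / (σ√T) = (-0.0800 + 0.0552) / 0.2123 = -0.1170 which rounds to -0.12
√T = √0.6667 = 0.8165
φ(d₁) = φ(-0.12) = 0.3961
vega = S·φ(d₁)·√T = 24·0.3961·0.8165 = 7.7620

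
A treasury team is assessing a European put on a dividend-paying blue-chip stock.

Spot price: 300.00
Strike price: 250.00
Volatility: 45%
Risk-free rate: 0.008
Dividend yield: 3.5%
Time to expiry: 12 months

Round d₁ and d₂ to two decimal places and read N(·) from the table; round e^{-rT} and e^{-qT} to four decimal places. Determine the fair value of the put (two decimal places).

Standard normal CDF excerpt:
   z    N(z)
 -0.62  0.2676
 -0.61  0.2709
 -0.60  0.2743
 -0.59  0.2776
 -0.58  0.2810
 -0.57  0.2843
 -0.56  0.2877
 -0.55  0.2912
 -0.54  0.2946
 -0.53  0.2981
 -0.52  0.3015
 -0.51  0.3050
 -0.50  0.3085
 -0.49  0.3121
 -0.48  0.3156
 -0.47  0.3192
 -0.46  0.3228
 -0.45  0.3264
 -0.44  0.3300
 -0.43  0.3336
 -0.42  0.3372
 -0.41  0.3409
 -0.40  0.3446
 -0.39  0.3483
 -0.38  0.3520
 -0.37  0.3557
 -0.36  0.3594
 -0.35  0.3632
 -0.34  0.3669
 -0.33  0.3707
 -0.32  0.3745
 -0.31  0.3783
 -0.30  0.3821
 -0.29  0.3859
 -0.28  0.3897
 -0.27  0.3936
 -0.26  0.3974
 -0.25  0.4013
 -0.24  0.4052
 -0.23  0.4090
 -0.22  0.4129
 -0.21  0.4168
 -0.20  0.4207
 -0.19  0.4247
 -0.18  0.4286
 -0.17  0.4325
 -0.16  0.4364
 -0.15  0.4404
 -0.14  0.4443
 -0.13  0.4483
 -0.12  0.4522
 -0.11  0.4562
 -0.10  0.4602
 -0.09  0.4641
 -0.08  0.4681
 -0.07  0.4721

σ√T = 0.45 × 1.0000 = 0.4500
d₁ = [ln(300/250) + (0.008 − 0.035 + 0.45²/2)·1] / 0.4500 = [0.1823 + 0.0743] / 0.4500 = 0.5702 ⇒ 0.57
d₂ = d₁ − σ√T = 0.5702 − 0.4500 = 0.1202 ⇒ 0.12
e^(−qT) = e^(−0.035·1) = 0.9656;  e^(−rT) = e^(−0.008·1) = 0.9920
P = 250·0.9920·N(-0.12) − 300·0.9656·N(-0.57) = 250·0.9920·0.4522 − 300·0.9656·0.2843 = 112.1456 − 82.3560 = 29.7896

29.79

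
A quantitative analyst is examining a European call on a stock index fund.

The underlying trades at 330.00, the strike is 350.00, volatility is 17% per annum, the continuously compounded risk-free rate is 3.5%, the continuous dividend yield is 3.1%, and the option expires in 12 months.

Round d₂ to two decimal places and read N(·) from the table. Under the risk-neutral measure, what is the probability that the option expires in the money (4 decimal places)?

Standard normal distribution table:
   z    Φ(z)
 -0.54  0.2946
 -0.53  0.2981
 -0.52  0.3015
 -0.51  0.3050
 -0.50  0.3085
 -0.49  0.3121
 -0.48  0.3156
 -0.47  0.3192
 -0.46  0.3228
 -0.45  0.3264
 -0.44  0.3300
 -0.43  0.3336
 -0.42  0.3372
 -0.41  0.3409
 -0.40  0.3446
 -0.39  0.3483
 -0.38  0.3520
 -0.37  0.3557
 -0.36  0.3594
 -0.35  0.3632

σ√T = 0.17·√1 = 0.1700
d₁ = [ln(330/350) + (0.035 − 0.031 + 0.17²/2)·1] / 0.1700 = [-0.0588 + 0.0185] / 0.1700 = -0.2376 ⇒ -0.24
d₂ = d₁ − σ√T = -0.2376 − 0.1700 = -0.4076 ⇒ -0.41
Pr(exercise) under Q = N(d₂) = 0.3409

0.3409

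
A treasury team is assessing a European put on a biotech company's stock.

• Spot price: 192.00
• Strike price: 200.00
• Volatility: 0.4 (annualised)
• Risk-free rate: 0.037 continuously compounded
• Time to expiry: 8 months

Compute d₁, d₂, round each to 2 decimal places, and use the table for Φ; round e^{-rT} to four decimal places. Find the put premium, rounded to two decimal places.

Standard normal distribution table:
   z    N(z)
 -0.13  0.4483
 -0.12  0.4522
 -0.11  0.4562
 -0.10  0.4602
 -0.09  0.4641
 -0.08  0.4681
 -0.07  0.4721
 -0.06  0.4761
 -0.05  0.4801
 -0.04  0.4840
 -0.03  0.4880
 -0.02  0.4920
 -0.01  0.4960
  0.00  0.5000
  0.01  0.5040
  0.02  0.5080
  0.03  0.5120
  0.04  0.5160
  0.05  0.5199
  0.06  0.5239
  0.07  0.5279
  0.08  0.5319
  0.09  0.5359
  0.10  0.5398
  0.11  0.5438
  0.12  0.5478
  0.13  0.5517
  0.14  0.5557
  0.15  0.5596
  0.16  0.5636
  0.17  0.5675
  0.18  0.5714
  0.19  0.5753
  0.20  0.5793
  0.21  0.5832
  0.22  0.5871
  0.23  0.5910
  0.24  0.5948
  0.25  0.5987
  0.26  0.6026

26.20

T = 0.6667;  σ√T = 0.3266
d₁ = [ln(192/200) + (0.037 + 0.4²/2)·0.6667] / 0.3266 = [-0.0408 + 0.0780] / 0.3266 = 0.1138 → 0.11
d₂ = d₁ − σ√T = 0.1138 − 0.3266 = -0.2128 → -0.21
exp(−rT) = exp(−0.037·0.6667) = 0.9756
N(−d₂) = N(0.21) = 0.5832;  N(−d₁) = N(-0.11) = 0.4562
P = 200·0.9756·0.5832 − 192·0.4562 = 113.7940 − 87.5904 = 26.2036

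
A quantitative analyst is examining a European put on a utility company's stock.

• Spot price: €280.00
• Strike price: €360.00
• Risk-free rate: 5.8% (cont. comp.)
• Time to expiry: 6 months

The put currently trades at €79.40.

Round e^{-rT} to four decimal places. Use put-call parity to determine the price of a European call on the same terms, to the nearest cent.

e^(−rT) = e^(−0.058·0.5) = 0.9714
Put-call parity: C − P = S − K·e^(−rT) = 280 − 360·0.9714 = 280 − 349.7040 = -69.7040
C = P + (C − P) = 79.40 + (-69.7040) = 9.6960

€9.70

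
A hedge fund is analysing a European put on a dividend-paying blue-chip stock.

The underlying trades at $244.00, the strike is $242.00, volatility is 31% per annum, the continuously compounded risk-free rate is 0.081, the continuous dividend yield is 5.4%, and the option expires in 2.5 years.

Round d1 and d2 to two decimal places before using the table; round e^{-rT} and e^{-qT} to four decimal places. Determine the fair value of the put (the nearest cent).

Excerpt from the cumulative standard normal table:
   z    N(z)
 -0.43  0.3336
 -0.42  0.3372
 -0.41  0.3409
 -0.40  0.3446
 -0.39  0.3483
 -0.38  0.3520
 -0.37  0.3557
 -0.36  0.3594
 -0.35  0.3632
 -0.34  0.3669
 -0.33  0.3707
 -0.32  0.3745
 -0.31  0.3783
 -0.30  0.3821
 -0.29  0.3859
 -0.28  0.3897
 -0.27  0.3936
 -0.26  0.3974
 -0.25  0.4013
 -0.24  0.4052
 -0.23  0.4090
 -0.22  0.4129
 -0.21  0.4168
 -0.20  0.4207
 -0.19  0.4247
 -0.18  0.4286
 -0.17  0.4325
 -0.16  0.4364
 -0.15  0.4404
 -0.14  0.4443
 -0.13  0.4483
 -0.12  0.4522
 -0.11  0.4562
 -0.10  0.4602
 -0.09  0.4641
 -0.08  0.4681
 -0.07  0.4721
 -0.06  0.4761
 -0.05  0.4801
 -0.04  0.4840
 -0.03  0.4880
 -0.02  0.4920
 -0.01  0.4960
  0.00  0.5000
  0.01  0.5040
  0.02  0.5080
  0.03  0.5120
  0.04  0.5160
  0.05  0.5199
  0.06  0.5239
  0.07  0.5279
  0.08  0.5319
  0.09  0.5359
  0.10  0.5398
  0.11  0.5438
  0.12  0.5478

$32.45

σ√T = 0.31 × 1.5811 = 0.4902
d₁ = [ln(244/242) + (0.081 − 0.054 + 0.31²/2)·2.5] / 0.4902 = [0.0082 + 0.1876] / 0.4902 = 0.3996 ≈ 0.40
d₂ = d₁ − σ√T = 0.3996 − 0.4902 = -0.0906 ≈ -0.09
exp(−qT) = exp(−0.054·2.5) = 0.8737;  exp(−rT) = exp(−0.081·2.5) = 0.8167
P = 242·0.8167·N(0.09) − 244·0.8737·N(-0.40) = 242·0.8167·0.5359 − 244·0.8737·0.3446 = 105.9160 − 73.4628 = 32.4532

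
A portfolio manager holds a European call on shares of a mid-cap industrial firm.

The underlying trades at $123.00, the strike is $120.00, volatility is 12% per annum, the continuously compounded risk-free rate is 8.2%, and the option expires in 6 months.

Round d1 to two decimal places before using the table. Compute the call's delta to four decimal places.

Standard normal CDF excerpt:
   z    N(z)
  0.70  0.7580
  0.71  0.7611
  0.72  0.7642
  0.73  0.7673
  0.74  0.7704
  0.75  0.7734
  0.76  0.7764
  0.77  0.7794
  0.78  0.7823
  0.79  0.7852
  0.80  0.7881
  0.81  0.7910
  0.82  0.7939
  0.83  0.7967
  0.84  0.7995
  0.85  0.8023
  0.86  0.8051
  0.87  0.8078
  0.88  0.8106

0.7939

T = 0.5;  σ√T = 0.0849
ln(S/K) + (r + σ²/2)T = ln(123/120) + (0.082 + 0.12²/2)·0.5 = 0.0247 + 0.0446 = 0.0693
d₁ = 0.0693 / 0.0849 = 0.8166 ≈ 0.82
N(d₁) = N(0.82) = 0.7939
Δ_call = N(d₁) = 0.7939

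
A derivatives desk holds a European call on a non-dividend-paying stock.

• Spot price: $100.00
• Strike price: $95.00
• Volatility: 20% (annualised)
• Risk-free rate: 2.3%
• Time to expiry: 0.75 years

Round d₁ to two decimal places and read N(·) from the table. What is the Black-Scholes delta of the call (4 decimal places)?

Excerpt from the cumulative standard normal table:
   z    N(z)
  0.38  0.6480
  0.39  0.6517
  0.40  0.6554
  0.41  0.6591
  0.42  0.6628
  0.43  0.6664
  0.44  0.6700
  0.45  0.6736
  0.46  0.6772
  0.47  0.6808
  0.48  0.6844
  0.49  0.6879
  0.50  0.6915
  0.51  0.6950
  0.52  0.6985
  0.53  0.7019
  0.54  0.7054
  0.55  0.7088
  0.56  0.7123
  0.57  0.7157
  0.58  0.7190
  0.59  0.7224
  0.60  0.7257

σ√T = 0.2 × 0.8660 = 0.1732
ln(S/K) + (r + σ²/2)T = ln(100/95) + (0.023 + 0.2²/2)·0.75 = 0.0513 + 0.0323 = 0.0835
d₁ = 0.0835 / 0.1732 = 0.4823 ⇒ 0.48
N(d₁) = N(0.48) = 0.6844
Δ_call = N(d₁) = 0.6844

0.6844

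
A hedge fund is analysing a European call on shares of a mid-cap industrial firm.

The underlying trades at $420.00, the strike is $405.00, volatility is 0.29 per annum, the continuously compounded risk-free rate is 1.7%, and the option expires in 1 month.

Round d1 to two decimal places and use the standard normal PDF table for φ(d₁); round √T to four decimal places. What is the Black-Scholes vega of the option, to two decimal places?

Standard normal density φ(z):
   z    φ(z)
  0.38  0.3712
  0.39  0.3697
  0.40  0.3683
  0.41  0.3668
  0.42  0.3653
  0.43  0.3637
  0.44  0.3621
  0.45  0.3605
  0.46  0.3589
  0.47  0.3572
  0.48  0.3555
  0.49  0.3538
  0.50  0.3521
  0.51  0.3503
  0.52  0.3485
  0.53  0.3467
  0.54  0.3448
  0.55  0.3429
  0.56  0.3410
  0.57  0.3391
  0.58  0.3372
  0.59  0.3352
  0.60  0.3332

T = 0.08333;  σ√T = 0.0837
d₁ = [ln(420/405) + (0.017 + 0.29²/2)·0.08333] / 0.0837 = [0.0364 + 0.0049] / 0.0837 = 0.4932 ≈ 0.49
√T = √0.08333 = 0.2887
φ(d₁) = φ(0.49) = 0.3538
vega = S·φ(d₁)·√T = 420·0.3538·0.2887 = 42.8997

42.90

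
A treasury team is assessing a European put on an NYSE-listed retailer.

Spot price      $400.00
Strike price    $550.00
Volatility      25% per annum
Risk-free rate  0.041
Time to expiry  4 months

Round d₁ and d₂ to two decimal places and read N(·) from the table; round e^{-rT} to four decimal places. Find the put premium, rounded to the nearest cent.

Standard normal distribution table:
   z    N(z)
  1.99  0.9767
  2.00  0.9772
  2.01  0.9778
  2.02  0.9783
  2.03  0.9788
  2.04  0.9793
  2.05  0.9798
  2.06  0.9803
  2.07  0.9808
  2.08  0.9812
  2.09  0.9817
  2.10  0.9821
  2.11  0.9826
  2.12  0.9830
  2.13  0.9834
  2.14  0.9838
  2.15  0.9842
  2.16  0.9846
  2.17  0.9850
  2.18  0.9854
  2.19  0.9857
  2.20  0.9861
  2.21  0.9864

$142.88

σ√T = 0.25·√0.3333 = 0.1443
d₁ = [ln(400/550) + (0.041 + 0.25²/2)·0.3333] / 0.1443 = [-0.3185 + 0.0241] / 0.1443 = -2.0395 ≈ -2.04
d₂ = d₁ − σ√T = -2.0395 − 0.1443 = -2.1838 ≈ -2.18
exp(−rT) = exp(−0.041·0.3333) = 0.9864
N(−d₂) = N(2.18) = 0.9854;  N(−d₁) = N(2.04) = 0.9793
P = 550·0.9864·0.9854 − 400·0.9793 = 534.5992 − 391.7200 = 142.8792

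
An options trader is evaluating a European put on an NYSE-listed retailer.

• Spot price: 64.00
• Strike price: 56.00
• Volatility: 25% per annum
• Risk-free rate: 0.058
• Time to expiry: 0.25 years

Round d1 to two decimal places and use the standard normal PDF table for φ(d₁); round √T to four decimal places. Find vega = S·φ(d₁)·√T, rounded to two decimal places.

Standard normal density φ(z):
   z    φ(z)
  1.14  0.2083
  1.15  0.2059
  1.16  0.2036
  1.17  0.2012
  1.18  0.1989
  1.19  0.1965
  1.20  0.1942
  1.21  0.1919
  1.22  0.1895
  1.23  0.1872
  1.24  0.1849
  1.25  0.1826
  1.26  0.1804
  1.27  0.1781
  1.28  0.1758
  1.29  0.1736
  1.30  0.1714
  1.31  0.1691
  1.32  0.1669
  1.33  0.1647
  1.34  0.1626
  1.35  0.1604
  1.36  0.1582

σ√T = 0.25·√0.25 = 0.1250
d₁ = [ln(64/56) + (0.058 + 0.25²/2)·0.25] / 0.1250 = [0.1335 + 0.0223] / 0.1250 = 1.2468 which rounds to 1.25
√T = √0.25 = 0.5000
φ(d₁) = φ(1.25) = 0.1826
vega = S·φ(d₁)·√T = 64·0.1826·0.5000 = 5.8432
(Vega is the same for a European call and put with the same parameters.)

5.84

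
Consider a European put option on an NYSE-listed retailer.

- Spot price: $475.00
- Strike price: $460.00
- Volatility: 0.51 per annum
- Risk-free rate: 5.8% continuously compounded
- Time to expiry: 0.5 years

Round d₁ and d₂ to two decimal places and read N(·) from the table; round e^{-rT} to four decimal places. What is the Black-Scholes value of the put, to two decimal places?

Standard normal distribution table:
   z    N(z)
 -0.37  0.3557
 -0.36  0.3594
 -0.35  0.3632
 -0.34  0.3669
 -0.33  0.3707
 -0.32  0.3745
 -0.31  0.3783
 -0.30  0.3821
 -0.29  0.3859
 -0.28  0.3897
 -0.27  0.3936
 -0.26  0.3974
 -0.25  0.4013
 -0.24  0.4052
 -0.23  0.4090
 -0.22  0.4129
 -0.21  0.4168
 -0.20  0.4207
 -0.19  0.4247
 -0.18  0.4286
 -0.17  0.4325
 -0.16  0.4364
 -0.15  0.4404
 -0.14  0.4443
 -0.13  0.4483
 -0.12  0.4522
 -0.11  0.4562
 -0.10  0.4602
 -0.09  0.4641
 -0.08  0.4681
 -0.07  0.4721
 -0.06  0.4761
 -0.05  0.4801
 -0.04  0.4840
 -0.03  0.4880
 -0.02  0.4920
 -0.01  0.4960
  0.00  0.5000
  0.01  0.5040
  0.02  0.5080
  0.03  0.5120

$52.69

T = 0.5;  σ√T = 0.3606
d₁ = [ln(475/460) + (0.058 + ½·0.51²)·0.5] / (σ√T) = (0.0321 + 0.0940) / 0.3606 = 0.3497 which rounds to 0.35
d₂ = 0.3497 − 0.3606 = -0.0109 which rounds to -0.01
exp(−rT) = exp(−0.058·0.5) = 0.9714
N(−d₂) = N(0.01) = 0.5040;  N(−d₁) = N(-0.35) = 0.3632
P = 460·0.9714·0.5040 − 475·0.3632 = 225.2094 − 172.5200 = 52.6894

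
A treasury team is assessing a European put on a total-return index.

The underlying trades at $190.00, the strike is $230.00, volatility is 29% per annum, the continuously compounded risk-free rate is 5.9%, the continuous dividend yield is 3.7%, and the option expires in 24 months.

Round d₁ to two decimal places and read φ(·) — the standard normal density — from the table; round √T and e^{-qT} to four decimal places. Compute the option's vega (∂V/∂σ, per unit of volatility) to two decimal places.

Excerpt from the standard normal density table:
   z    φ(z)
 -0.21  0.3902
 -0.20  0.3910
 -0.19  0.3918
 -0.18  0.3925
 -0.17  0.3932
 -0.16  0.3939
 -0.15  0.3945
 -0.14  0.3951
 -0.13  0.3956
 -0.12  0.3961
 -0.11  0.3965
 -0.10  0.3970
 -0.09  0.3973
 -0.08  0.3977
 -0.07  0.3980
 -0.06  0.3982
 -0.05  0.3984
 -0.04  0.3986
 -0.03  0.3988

σ√T = 0.29·√2 = 0.4101
d₁ = [ln(190/230) + (0.059 − 0.037 + 0.29²/2)·2] / 0.4101 = [-0.1911 + 0.1281] / 0.4101 = -0.1535 ≈ -0.15
√T = √2 = 1.4142
φ(d₁) = φ(-0.15) = 0.3945
e^(−qT) = e^(−0.037·2) = 0.9287
vega = S·e^(−qT)·φ(d₁)·√T = 190·0.9287·0.3945·1.4142 = 98.4435

98.44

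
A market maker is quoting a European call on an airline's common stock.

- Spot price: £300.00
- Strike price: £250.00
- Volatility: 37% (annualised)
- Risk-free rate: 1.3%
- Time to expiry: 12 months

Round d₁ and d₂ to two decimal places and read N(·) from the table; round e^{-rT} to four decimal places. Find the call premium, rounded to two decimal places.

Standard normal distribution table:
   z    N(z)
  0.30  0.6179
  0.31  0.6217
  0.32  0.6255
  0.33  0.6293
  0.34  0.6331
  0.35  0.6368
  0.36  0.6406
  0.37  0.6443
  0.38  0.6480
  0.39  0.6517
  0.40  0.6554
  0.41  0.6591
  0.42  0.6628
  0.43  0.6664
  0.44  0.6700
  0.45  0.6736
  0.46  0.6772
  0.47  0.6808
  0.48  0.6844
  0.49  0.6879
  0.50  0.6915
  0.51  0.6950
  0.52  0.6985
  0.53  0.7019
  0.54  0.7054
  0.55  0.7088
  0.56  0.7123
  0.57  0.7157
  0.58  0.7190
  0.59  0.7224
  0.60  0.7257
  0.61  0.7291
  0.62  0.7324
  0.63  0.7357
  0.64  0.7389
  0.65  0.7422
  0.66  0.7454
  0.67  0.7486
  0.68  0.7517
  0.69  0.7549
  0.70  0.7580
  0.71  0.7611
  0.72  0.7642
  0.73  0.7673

σ√T = 0.37 × 1.0000 = 0.3700
ln(S/K) + (r + σ²/2)T = ln(300/250) + (0.013 + 0.37²/2)·1 = 0.1823 + 0.0814 = 0.2638
d₁ = 0.2638 / 0.3700 = 0.7129 ⇒ 0.71
d₂ = d₁ − σ√T = 0.7129 − 0.3700 = 0.3429 ⇒ 0.34
exp(−rT) = exp(−0.013·1) = 0.9871
C = 300·N(0.71) − 250·0.9871·N(0.34) = 300·0.7611 − 250·0.9871·0.6331 = 228.3300 − 156.2333 = 72.0967

£72.10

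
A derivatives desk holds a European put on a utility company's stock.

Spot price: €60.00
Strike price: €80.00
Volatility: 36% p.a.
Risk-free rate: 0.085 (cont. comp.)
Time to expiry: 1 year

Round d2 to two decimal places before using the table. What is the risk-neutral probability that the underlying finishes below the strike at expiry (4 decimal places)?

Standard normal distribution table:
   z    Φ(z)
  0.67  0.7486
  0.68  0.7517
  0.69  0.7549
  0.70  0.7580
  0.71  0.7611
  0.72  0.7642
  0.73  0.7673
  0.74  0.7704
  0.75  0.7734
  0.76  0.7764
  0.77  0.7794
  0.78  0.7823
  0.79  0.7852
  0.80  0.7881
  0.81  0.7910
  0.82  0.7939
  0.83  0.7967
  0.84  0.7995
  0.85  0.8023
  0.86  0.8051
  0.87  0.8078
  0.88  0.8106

σ√T = 0.36 × 1.0000 = 0.3600
d₁ = [ln(60/80) + (0.085 + ½·0.36²)·1] / (σ√T) = (-0.2877 + 0.1498) / 0.3600 = -0.3830 ≈ -0.38
d₂ = -0.3830 − 0.3600 = -0.7430 ≈ -0.74
Pr(exercise) under Q = N(−d₂) = N(0.74) = 0.7704

0.7704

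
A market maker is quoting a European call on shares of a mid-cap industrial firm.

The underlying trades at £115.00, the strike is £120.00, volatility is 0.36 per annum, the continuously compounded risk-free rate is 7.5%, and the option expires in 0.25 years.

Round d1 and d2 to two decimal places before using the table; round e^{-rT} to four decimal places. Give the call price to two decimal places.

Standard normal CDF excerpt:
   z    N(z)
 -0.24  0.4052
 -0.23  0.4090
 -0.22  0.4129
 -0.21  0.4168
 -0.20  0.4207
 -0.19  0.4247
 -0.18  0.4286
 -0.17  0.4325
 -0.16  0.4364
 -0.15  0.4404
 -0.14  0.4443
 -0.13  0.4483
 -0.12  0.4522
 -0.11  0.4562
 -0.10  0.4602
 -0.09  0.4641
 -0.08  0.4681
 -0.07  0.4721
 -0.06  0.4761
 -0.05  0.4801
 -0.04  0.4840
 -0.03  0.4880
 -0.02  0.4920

T = 0.25;  σ√T = 0.1800
ln(S/K) + (r + σ²/2)T = ln(115/120) + (0.075 + 0.36²/2)·0.25 = -0.0426 + 0.0349 = -0.0076
d₁ = -0.0076 / 0.1800 = -0.0423 which rounds to -0.04
d₂ = d₁ − σ√T = -0.0423 − 0.1800 = -0.2223 which rounds to -0.22
exp(−rT) = exp(−0.075·0.25) = 0.9814
N(d₁) = N(-0.04) = 0.4840;  N(d₂) = N(-0.22) = 0.4129
C = 115·0.4840 − 120·0.9814·0.4129 = 55.6600 − 48.6264 = 7.0336

£7.03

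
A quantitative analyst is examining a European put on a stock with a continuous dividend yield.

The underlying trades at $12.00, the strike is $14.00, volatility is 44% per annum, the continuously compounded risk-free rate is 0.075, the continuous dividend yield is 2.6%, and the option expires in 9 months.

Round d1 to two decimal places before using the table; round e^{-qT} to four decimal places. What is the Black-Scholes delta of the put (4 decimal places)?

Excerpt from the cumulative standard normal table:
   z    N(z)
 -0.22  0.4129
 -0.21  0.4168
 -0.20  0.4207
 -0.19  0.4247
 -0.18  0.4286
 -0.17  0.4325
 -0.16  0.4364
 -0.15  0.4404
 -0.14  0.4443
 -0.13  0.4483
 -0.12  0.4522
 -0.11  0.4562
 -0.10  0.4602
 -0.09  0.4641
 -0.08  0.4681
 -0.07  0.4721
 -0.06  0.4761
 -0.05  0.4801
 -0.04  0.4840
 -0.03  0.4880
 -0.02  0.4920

σ√T = 0.44·√0.75 = 0.3811
d₁ = [ln(12/14) + (0.075 − 0.026 + 0.44²/2)·0.75] / 0.3811 = [-0.1542 + 0.1093] / 0.3811 = -0.1176 → -0.12
N(d₁) = N(-0.12) = 0.4522
Δ_put = e^(−qT)·(N(d₁) − 1) = 0.9807·(0.4522 − 1) = -0.5372

-0.5372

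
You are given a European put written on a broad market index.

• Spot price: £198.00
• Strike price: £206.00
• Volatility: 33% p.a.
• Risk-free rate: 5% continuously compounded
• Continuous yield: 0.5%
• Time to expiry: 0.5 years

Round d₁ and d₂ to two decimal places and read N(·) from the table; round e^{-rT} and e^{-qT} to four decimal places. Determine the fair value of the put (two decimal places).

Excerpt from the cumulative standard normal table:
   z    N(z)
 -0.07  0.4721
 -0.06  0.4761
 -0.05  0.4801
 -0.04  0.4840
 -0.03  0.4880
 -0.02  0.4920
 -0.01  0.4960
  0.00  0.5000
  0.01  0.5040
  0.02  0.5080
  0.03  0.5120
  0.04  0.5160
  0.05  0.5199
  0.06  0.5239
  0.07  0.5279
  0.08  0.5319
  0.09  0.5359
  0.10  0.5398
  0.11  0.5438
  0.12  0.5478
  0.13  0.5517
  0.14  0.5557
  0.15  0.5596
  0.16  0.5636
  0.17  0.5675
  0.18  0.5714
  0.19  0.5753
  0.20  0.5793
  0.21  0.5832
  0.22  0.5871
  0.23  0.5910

σ√T = 0.33·√0.5 = 0.2333
d₁ = [ln(198/206) + (0.05 − 0.005 + ½·0.33²)·0.5] / (σ√T) = (-0.0396 + 0.0497) / 0.2333 = 0.0434 which rounds to 0.04
d₂ = 0.0434 − 0.2333 = -0.1900 which rounds to -0.19
exp(−qT) = exp(−0.005·0.5) = 0.9975;  exp(−rT) = exp(−0.05·0.5) = 0.9753
N(−d₂) = N(0.19) = 0.5753;  N(−d₁) = N(-0.04) = 0.4840
P = 206·0.9753·0.5753 − 198·0.9975·0.4840 = 115.5846 − 95.5924 = 19.9921

£19.99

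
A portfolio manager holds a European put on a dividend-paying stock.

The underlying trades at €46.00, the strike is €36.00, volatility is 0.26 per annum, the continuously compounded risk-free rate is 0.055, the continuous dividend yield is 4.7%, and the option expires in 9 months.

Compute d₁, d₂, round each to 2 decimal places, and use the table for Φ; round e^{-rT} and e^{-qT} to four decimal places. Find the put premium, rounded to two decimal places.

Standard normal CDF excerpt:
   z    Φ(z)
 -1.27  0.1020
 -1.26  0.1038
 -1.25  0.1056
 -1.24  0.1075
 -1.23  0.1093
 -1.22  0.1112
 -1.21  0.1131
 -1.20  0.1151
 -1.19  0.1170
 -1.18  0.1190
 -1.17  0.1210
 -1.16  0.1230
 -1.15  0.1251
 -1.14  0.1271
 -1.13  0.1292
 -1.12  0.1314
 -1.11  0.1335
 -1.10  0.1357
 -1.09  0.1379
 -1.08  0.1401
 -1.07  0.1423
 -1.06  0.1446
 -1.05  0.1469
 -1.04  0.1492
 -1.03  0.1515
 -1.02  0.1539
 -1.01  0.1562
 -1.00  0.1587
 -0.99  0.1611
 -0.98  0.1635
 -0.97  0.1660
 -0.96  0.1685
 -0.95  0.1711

€0.63

σ√T = 0.26 × 0.8660 = 0.2252
d₁ = [ln(46/36) + (0.055 − 0.047 + 0.26²/2)·0.75] / 0.2252 = [0.2451 + 0.0314] / 0.2252 = 1.2279 which rounds to 1.23
d₂ = d₁ − σ√T = 1.2279 − 0.2252 = 1.0027 which rounds to 1.00
exp(−qT) = exp(−0.047·0.75) = 0.9654;  exp(−rT) = exp(−0.055·0.75) = 0.9596
N(−d₂) = N(-1.00) = 0.1587;  N(−d₁) = N(-1.23) = 0.1093
P = 36·0.9596·0.1587 − 46·0.9654·0.1093 = 5.4824 − 4.8538 = 0.6285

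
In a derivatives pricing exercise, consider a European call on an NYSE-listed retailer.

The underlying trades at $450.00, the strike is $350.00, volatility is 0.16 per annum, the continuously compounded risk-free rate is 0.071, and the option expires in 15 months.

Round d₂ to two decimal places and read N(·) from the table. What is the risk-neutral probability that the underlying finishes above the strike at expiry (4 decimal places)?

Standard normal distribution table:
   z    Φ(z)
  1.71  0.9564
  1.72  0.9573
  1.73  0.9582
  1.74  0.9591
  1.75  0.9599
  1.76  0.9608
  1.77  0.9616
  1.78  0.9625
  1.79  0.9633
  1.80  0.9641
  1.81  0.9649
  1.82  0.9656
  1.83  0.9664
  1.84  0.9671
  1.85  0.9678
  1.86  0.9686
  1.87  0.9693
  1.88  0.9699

σ√T = 0.16·√1.25 = 0.1789
d₁ = [ln(450/350) + (0.071 + ½·0.16²)·1.25] / (σ√T) = (0.2513 + 0.1047) / 0.1789 = 1.9905 ⇒ 1.99
d₂ = 1.9905 − 0.1789 = 1.8116 ⇒ 1.81
Pr(exercise) under Q = N(d₂) = 0.9649

0.9649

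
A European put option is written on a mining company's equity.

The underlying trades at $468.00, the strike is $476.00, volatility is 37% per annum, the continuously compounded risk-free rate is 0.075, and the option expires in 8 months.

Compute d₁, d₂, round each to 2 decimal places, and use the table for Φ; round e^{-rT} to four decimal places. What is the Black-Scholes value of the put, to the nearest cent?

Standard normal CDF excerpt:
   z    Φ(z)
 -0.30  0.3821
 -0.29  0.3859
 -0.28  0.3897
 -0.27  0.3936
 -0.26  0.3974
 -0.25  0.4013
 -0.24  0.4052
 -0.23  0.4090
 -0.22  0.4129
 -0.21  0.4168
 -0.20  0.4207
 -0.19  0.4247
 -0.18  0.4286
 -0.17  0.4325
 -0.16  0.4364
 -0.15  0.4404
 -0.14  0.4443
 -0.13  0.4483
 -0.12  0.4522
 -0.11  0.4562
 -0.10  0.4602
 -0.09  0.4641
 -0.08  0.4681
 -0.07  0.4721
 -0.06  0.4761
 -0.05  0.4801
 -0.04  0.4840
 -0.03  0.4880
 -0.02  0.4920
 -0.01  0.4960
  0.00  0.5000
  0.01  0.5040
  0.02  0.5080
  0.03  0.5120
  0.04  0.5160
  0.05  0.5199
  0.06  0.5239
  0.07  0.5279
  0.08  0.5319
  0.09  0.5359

σ√T = 0.37 × 0.8165 = 0.3021
d₁ = [ln(468/476) + (0.075 + ½·0.37²)·0.6667] / (σ√T) = (-0.0169 + 0.0956) / 0.3021 = 0.2605 ⇒ 0.26
d₂ = 0.2605 − 0.3021 = -0.0417 ⇒ -0.04
exp(−rT) = exp(−0.075·0.6667) = 0.9512
N(−d₂) = N(0.04) = 0.5160;  N(−d₁) = N(-0.26) = 0.3974
P = 476·0.9512·0.5160 − 468·0.3974 = 233.6299 − 185.9832 = 47.6467

$47.65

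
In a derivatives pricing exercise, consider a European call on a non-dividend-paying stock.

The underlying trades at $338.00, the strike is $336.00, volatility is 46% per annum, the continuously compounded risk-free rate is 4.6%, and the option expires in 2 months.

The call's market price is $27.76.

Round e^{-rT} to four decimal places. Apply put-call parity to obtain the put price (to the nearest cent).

$23.21

exp(−rT) = exp(−0.046·0.1667) = 0.9924
Put-call parity: C − P = S − K·e^(−rT) = 338 − 336·0.9924 = 338 − 333.4464 = 4.5536
P = C − (C − P) = 27.76 − (4.5536) = 23.2064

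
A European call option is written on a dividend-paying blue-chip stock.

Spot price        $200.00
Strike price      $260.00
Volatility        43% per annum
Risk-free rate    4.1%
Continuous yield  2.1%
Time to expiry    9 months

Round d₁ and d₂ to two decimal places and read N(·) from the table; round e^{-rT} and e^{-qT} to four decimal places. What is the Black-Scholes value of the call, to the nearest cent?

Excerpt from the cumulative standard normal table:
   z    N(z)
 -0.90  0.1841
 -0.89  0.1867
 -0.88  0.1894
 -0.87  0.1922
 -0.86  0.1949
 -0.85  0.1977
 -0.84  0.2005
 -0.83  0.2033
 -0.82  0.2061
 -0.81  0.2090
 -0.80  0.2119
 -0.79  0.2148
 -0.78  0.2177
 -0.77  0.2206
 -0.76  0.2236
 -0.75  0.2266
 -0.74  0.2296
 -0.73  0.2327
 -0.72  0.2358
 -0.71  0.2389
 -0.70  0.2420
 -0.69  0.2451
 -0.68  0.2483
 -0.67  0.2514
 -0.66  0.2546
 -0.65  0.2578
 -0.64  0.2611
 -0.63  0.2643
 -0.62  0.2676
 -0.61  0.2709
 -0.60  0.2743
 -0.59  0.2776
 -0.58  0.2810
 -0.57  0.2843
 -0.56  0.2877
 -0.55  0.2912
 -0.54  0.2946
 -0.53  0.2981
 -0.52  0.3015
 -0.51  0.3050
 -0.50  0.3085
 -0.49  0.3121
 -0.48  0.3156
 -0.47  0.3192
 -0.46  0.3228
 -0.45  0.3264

$12.29

T = 0.75;  σ√T = 0.3724
d₁ = [ln(200/260) + (0.041 − 0.021 + ½·0.43²)·0.75] / (σ√T) = (-0.2624 + 0.0843) / 0.3724 = -0.4781 which rounds to -0.48
d₂ = -0.4781 − 0.3724 = -0.8505 which rounds to -0.85
exp(−qT) = exp(−0.021·0.75) = 0.9844;  exp(−rT) = exp(−0.041·0.75) = 0.9697
N(d₁) = N(-0.48) = 0.3156;  N(d₂) = N(-0.85) = 0.1977
C = 200·0.9844·0.3156 − 260·0.9697·0.1977 = 62.1353 − 49.8445 = 12.2908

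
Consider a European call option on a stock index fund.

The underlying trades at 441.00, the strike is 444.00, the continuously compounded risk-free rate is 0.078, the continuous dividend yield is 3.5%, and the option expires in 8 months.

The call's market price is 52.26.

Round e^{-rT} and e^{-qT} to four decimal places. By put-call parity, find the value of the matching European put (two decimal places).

e^(−qT) = e^(−0.035·0.6667) = 0.9769;  e^(−rT) = e^(−0.078·0.6667) = 0.9493
Put-call parity: C − P = S·e^(−qT) − K·e^(−rT) = 441·0.9769 − 444·0.9493 = 430.8129 − 421.4892 = 9.3237
P = C − (C − P) = 52.26 − (9.3237) = 42.9363

42.94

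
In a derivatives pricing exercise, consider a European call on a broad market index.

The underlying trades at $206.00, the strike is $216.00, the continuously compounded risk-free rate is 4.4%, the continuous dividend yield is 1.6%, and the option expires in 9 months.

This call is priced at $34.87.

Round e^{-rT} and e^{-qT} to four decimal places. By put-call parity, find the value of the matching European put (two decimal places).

$40.30

exp(−qT) = exp(−0.016·0.75) = 0.9881;  exp(−rT) = exp(−0.044·0.75) = 0.9675
Put-call parity: C − P = S·e^(−qT) − K·e^(−rT) = 206·0.9881 − 216·0.9675 = 203.5486 − 208.9800 = -5.4314
P = C − (C − P) = 34.87 − (-5.4314) = 40.3014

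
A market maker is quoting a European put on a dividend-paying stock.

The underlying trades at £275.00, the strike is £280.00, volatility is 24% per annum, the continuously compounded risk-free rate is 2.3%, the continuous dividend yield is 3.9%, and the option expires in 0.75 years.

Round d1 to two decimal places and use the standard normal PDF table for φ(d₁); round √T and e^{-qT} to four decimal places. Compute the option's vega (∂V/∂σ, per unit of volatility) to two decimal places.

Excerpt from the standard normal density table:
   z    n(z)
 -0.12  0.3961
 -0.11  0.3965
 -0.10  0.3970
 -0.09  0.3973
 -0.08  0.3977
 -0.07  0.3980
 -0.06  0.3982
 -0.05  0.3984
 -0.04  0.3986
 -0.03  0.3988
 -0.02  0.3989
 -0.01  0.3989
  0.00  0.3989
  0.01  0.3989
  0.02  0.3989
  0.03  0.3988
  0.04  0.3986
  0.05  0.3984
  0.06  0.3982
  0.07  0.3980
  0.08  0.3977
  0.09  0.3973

92.19

T = 0.75;  σ√T = 0.2078
d₁ = [ln(275/280) + (0.023 − 0.039 + ½·0.24²)·0.75] / (σ√T) = (-0.0180 + 0.0096) / 0.2078 = -0.0405 which rounds to -0.04
√T = √0.75 = 0.8660
φ(d₁) = φ(-0.04) = 0.3986
e^(−qT) = e^(−0.039·0.75) = 0.9712
vega = S·e^(−qT)·φ(d₁)·√T = 275·0.9712·0.3986·0.8660 = 92.1927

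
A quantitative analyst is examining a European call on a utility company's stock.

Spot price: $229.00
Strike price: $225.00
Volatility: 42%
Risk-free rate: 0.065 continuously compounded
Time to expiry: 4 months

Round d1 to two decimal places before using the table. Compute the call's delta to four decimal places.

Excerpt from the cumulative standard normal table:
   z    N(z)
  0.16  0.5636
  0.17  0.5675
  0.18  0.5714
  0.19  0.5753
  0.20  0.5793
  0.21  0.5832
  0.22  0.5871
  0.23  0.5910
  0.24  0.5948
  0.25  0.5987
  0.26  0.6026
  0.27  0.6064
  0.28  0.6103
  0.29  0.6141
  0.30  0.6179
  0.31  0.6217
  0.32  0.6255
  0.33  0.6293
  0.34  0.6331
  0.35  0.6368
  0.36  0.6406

σ√T = 0.42·√0.3333 = 0.2425
d₁ = [ln(229/225) + (0.065 + ½·0.42²)·0.3333] / (σ√T) = (0.0176 + 0.0511) / 0.2425 = 0.2833 ≈ 0.28
N(d₁) = N(0.28) = 0.6103
Δ_call = N(d₁) = 0.6103

0.6103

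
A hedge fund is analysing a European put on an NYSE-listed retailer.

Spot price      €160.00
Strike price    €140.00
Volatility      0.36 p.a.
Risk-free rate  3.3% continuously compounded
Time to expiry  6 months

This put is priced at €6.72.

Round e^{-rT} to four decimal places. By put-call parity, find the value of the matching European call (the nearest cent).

exp(−rT) = exp(−0.033·0.5) = 0.9836
Put-call parity: C − P = S − K·e^(−rT) = 160 − 140·0.9836 = 160 − 137.7040 = 22.2960
C = P + (C − P) = 6.72 + (22.2960) = 29.0160

€29.02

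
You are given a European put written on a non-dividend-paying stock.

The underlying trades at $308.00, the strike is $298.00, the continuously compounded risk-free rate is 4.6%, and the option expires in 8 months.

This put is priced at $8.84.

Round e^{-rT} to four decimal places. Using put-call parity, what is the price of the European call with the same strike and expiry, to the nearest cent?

$27.84

exp(−rT) = exp(−0.046·0.6667) = 0.9698
Put-call parity: C − P = S − K·e^(−rT) = 308 − 298·0.9698 = 308 − 289.0004 = 18.9996
C = P + (C − P) = 8.84 + (18.9996) = 27.8396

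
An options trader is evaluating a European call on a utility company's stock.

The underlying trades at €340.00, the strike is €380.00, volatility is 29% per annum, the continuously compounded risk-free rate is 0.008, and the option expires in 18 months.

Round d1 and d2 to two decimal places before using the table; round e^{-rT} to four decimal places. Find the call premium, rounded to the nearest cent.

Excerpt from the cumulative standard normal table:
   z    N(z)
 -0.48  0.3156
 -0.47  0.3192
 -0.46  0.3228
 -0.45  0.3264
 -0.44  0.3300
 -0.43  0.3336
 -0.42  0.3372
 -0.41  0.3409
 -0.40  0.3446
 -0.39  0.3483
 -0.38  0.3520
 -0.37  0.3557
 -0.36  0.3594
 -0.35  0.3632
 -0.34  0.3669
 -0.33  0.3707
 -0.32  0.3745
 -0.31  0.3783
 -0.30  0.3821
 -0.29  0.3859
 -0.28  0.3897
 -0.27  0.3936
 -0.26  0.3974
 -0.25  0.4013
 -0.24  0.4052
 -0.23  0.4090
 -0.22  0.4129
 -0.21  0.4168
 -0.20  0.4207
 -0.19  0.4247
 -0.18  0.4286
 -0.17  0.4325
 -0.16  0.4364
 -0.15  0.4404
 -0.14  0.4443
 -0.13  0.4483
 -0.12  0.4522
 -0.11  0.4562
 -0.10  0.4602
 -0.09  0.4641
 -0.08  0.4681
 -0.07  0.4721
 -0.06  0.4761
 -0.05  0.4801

σ√T = 0.29·√1.5 = 0.3552
ln(S/K) + (r + σ²/2)T = ln(340/380) + (0.008 + 0.29²/2)·1.5 = -0.1112 + 0.0751 = -0.0362
d₁ = -0.0362 / 0.3552 = -0.1018 ≈ -0.10
d₂ = d₁ − σ√T = -0.1018 − 0.3552 = -0.4570 ≈ -0.46
e^(−rT) = e^(−0.008·1.5) = 0.9881
N(d₁) = N(-0.10) = 0.4602;  N(d₂) = N(-0.46) = 0.3228
C = 340·0.4602 − 380·0.9881·0.3228 = 156.4680 − 121.2043 = 35.2637

€35.26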